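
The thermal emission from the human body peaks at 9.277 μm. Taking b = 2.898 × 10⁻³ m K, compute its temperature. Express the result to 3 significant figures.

Wien's law gives T = b/λ_max = (2.898×10⁻³ m·K)/(9.277×10⁻⁶ m) = 312 K.

T ≈ 312 K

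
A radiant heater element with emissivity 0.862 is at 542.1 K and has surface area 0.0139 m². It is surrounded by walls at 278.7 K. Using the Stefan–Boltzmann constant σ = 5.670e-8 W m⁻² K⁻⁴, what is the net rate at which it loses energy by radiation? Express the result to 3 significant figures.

Net loss ≈ 54.6 W

Area A = 0.0139 m².
Net radiated power P_net = εσA(T⁴ − T₀⁴) = 0.862×5.670×10⁻⁸×0.0139×(542.1⁴ − 278.7⁴).
T⁴ − T₀⁴ = 8.63610×10¹⁰ − 6.03320×10⁹ = 8.03278×10¹⁰ K⁴, so P_net = 54.6 W.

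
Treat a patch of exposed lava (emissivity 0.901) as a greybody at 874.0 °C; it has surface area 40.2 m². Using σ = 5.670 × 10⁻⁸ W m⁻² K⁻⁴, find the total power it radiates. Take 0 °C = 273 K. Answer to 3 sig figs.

T = 874.0 °C + 273 = 1147.0 K.
Area A = 40.2 m².
P = εσAT⁴ = 0.901 × 5.670×10⁻⁸ × 40.2 × (1147.0)⁴ = 3.55×10⁶ W.

P ≈ 3.55×10⁶ W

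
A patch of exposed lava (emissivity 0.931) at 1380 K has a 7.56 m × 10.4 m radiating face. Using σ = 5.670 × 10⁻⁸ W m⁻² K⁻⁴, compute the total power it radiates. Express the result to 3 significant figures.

P ≈ 1.51×10⁷ W

Area A = 7.56 × 10.4 = 78.624 m².
P = εσAT⁴ = 0.931 × 5.670×10⁻⁸ × 78.624 × (1380)⁴ = 1.51×10⁷ W.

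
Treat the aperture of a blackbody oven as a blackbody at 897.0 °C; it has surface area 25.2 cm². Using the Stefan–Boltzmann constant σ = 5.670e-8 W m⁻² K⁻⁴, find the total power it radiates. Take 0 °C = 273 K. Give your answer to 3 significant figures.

T = 897.0 °C + 273 = 1170.0 K.
Area A = 25.2 cm² = 2.52×10⁻³ m².
P = σAT⁴ = 5.670×10⁻⁸ × 2.52×10⁻³ × (1170.0)⁴ = 268 W.

P ≈ 268 W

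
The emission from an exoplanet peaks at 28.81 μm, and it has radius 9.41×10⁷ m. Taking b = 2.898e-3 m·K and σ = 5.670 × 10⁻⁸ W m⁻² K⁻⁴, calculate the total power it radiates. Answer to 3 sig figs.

P ≈ 6.46×10¹⁷ W

Wien's law: T = b/λ_max = 2.898×10⁻³/2.881×10⁻⁵ = 100.590 K.
Surface area A = 4πR² = 4π(9.41×10⁷ m)² = 1.11273×10¹⁷ m².
Then P = σAT⁴ = 5.670×10⁻⁸×1.11273×10¹⁷×(100.590)⁴ = 6.46×10¹⁷ W.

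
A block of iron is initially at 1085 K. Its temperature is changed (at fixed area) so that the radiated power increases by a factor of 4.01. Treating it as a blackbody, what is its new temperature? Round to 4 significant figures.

P ∝ T⁴, so T₂/T₁ = (P₂/P₁)^(1/4) = (4.01)^(1/4) = 1.41510.
T₂ = 1085 × 1.41510 = 1535 K.

T₂ ≈ 1535 K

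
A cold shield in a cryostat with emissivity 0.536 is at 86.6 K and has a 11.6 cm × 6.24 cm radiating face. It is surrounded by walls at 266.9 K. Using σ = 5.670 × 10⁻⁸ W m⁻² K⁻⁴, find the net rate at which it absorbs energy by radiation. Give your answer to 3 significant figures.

Net gain ≈ 1.10 W

Area A = 0.116 × 0.0624 = 7.2384×10⁻³ m².
Net radiated power P_net = εσA(T⁴ − T₀⁴) = 0.536×5.670×10⁻⁸×7.2384×10⁻³×(86.6⁴ − 266.9⁴).
T⁴ − T₀⁴ = 5.62434×10⁷ − 5.07451×10⁹ = -5.01827×10⁹ K⁴, so P_net = -1.10 W — negative, meaning a net gain of 1.10 W.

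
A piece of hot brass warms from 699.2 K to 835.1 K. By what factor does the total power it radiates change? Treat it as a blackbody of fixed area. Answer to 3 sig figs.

P₂/P₁ ≈ 2.03

P ∝ T⁴, so P₂/P₁ = (T₂/T₁)⁴ = (835.1/699.2)⁴ = (1.19436)⁴ = 2.03.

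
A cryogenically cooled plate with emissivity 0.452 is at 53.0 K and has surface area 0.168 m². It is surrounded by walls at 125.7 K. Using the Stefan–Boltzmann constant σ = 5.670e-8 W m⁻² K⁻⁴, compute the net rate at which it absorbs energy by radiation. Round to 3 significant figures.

Area A = 0.168 m².
Net radiated power P_net = εσA(T⁴ − T₀⁴) = 0.452×5.670×10⁻⁸×0.168×(53.0⁴ − 125.7⁴).
T⁴ − T₀⁴ = 7.89048×10⁶ − 2.49655×10⁸ = -2.41765×10⁸ K⁴, so P_net = -1.04 W — negative, meaning a net gain of 1.04 W.

Net gain ≈ 1.04 W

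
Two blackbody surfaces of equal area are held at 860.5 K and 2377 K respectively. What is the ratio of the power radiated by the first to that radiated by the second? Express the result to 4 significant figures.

With equal areas, P₁/P₂ = (T₁/T₂)⁴ = (860.5/2377)⁴ = 0.01717.

P₁/P₂ ≈ 0.01717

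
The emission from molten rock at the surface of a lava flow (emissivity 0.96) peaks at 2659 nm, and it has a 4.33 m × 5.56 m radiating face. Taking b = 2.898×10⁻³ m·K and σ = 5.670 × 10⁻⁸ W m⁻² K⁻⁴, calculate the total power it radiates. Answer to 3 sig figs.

Wien's law: T = b/λ_max = 2.898×10⁻³/2.659×10⁻⁶ = 1089.88 K.
Area A = 4.33 × 5.56 = 24.0748 m².
Then P = εσAT⁴ = 0.96×5.670×10⁻⁸×24.0748×(1089.88)⁴ = 1.85×10⁶ W.

P ≈ 1.85×10⁶ W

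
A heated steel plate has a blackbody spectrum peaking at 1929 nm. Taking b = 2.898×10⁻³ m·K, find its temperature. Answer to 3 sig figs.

Wien's law gives T = b/λ_max = (2.898×10⁻³ m·K)/(1.929×10⁻⁶ m) = 1.50×10³ K.

T ≈ 1.50×10³ K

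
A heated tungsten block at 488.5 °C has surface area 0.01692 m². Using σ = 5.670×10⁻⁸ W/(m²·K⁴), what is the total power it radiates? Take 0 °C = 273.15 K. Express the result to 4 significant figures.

P ≈ 322.9 W

T = 488.5 °C + 273.15 = 761.65 K.
Area A = 0.01692 m².
P = σAT⁴ = 5.670×10⁻⁸ × 0.01692 × (761.65)⁴ = 322.9 W.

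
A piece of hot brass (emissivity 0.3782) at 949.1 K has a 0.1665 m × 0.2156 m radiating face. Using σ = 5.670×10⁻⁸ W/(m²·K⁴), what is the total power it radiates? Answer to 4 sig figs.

Area A = 0.1665 × 0.2156 = 0.0358974 m².
P = εσAT⁴ = 0.3782 × 5.670×10⁻⁸ × 0.0358974 × (949.1)⁴ = 624.6 W.

P ≈ 624.6 W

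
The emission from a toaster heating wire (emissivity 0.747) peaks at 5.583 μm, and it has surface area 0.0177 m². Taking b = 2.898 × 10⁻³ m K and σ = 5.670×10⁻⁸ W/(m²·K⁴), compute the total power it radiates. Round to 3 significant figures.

P ≈ 54.4 W

Wien's law: T = b/λ_max = 2.898×10⁻³/5.583×10⁻⁶ = 519.076 K.
Area A = 0.0177 m².
Then P = εσAT⁴ = 0.747×5.670×10⁻⁸×0.0177×(519.076)⁴ = 54.4 W.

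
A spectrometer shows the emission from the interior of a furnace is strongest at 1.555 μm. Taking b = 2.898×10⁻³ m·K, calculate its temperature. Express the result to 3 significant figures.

Wien's law gives T = b/λ_max = (2.898×10⁻³ m·K)/(1.555×10⁻⁶ m) = 1.86×10³ K.

T ≈ 1.86×10³ K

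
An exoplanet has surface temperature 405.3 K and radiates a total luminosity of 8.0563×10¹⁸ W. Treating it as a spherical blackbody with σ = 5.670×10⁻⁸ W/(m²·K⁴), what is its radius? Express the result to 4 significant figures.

L = 4πR²σT⁴ ⇒ R = √(L/(4πσT⁴)).
σT⁴ = 1529.99 W/m², so R = √(8.0563×10¹⁸/(4π×1529.99)) = 2.047×10⁷ m.

R ≈ 2.047×10⁷ m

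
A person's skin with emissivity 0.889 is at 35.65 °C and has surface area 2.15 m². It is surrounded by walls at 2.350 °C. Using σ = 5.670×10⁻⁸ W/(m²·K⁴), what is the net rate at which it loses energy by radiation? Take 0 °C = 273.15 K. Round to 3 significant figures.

T = 35.65 °C + 273.15 = 308.80 K.
Surroundings: T = 2.350 °C + 273.15 = 275.500 K.
Area A = 2.15 m².
Net radiated power P_net = εσA(T⁴ − T₀⁴) = 0.889×5.670×10⁻⁸×2.15×(308.80⁴ − 275.500⁴).
T⁴ − T₀⁴ = 9.09304×10⁹ − 5.76085×10⁹ = 3.33219×10⁹ K⁴, so P_net = 361 W.

Net loss ≈ 361 W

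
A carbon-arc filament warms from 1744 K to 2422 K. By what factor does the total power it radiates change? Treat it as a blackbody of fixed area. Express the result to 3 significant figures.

P₂/P₁ ≈ 3.72

P ∝ T⁴, so P₂/P₁ = (T₂/T₁)⁴ = (2422/1744)⁴ = (1.38876)⁴ = 3.72.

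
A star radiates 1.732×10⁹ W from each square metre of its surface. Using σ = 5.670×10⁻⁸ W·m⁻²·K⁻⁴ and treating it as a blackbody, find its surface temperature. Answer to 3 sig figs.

T ≈ 1.32×10⁴ K

I = σT⁴, so T = (I/σ)^(1/4) = (1.732×10⁹/(5.670×10⁻⁸))^(1/4) = 1.32×10⁴ K.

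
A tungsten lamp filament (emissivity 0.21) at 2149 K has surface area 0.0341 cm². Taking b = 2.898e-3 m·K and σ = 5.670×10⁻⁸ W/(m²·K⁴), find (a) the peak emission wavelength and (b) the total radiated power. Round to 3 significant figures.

λ_max ≈ 1.35 μm; P ≈ 0.866 W

(a) λ_max = b/T = 2.898×10⁻³/2149 = 1.349×10⁻⁶ m = 1.35 μm.
Area A = 0.0341 cm² = 3.41×10⁻⁶ m².
(b) P = εσAT⁴ = 0.21×5.670×10⁻⁸×3.41×10⁻⁶×(2149)⁴ = 0.866 W.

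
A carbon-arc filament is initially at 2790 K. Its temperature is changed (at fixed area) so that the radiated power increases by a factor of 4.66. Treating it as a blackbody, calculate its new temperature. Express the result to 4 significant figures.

P ∝ T⁴, so T₂/T₁ = (P₂/P₁)^(1/4) = (4.66)^(1/4) = 1.46925.
T₂ = 2790 × 1.46925 = 4099 K.

T₂ ≈ 4099 K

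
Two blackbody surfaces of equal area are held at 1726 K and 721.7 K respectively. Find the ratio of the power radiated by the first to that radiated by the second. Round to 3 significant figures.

P₁/P₂ ≈ 32.7

With equal areas, P₁/P₂ = (T₁/T₂)⁴ = (1726/721.7)⁴ = 32.7.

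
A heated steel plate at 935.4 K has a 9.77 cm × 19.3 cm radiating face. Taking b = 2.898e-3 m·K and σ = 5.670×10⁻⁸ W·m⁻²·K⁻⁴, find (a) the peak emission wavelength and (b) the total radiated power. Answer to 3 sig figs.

λ_max ≈ 3.10 μm; P ≈ 819 W

(a) λ_max = b/T = 2.898×10⁻³/935.4 = 3.098×10⁻⁶ m = 3.10 μm.
Area A = 0.0977 × 0.193 = 0.0188561 m².
(b) P = σAT⁴ = 5.670×10⁻⁸×0.0188561×(935.4)⁴ = 819 W.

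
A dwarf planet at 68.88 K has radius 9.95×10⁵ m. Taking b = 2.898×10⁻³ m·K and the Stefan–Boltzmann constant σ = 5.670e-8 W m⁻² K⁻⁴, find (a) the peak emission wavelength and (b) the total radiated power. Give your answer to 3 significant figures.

λ_max ≈ 42.1 μm; P ≈ 1.59×10¹³ W

(a) λ_max = b/T = 2.898×10⁻³/68.88 = 4.207×10⁻⁵ m = 42.1 μm.
Surface area A = 4πR² = 4π(9.95×10⁵ m)² = 1.24410×10¹³ m².
(b) P = σAT⁴ = 5.670×10⁻⁸×1.24410×10¹³×(68.88)⁴ = 1.59×10¹³ W.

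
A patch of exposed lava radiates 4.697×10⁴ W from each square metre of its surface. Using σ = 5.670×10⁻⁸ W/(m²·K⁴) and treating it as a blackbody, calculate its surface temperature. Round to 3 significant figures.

T ≈ 954 K

I = σT⁴, so T = (I/σ)^(1/4) = (4.697×10⁴/(5.670×10⁻⁸))^(1/4) = 954 K.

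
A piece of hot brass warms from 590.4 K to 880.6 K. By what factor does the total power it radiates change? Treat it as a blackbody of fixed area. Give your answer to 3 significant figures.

P₂/P₁ ≈ 4.95

P ∝ T⁴, so P₂/P₁ = (T₂/T₁)⁴ = (880.6/590.4)⁴ = (1.49153)⁴ = 4.95.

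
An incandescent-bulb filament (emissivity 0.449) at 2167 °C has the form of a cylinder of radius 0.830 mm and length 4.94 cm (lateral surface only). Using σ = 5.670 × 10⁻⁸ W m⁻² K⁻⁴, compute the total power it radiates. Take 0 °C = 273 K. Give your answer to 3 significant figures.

T = 2167 °C + 273 = 2440 K.
Lateral area A = 2πrL = 2π×8.30×10⁻⁴×0.0494 = 2.57623×10⁻⁴ m².
P = εσAT⁴ = 0.449 × 5.670×10⁻⁸ × 2.57623×10⁻⁴ × (2440)⁴ = 232 W.

P ≈ 232 W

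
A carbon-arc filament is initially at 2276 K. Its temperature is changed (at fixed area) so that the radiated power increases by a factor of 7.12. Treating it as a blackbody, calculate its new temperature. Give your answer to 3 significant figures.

T₂ ≈ 3.72×10³ K

P ∝ T⁴, so T₂/T₁ = (P₂/P₁)^(1/4) = (7.12)^(1/4) = 1.63350.
T₂ = 2276 × 1.63350 = 3.72×10³ K.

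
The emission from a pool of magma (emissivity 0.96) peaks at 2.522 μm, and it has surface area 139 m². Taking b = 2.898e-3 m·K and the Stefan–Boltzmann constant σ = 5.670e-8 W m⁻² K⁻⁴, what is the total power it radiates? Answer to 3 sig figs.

P ≈ 1.32×10⁷ W

Wien's law: T = b/λ_max = 2.898×10⁻³/2.522×10⁻⁶ = 1149.09 K.
Area A = 139 m².
Then P = εσAT⁴ = 0.96×5.670×10⁻⁸×139×(1149.09)⁴ = 1.32×10⁷ W.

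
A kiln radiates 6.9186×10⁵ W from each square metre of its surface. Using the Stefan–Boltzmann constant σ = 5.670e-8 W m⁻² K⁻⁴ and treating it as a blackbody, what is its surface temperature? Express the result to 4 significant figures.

T ≈ 1869 K

I = σT⁴, so T = (I/σ)^(1/4) = (6.9186×10⁵/(5.670×10⁻⁸))^(1/4) = 1869 K.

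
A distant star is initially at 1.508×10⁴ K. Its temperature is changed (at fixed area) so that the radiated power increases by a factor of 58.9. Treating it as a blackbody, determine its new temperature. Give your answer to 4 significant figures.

T₂ ≈ 4.178×10⁴ K

P ∝ T⁴, so T₂/T₁ = (P₂/P₁)^(1/4) = (58.9)^(1/4) = 2.77031.
T₂ = 1.508×10⁴ × 2.77031 = 4.178×10⁴ K.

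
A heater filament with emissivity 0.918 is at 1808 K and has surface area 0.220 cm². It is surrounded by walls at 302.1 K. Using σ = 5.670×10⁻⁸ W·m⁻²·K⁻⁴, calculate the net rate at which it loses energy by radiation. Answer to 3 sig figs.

Net loss ≈ 12.2 W

Area A = 0.220 cm² = 2.20×10⁻⁵ m².
Net radiated power P_net = εσA(T⁴ − T₀⁴) = 0.918×5.670×10⁻⁸×2.20×10⁻⁵×(1808⁴ − 302.1⁴).
T⁴ − T₀⁴ = 1.06855×10¹³ − 8.32919×10⁹ = 1.06772×10¹³ K⁴, so P_net = 12.2 W.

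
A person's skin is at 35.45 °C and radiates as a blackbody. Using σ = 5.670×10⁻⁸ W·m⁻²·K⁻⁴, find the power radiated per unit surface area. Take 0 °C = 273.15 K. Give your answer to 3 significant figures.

T = 35.45 °C + 273.15 = 308.60 K.
Stefan–Boltzmann: I = σT⁴ = 5.670×10⁻⁸ × (308.60)⁴ = 514 W/m².

I ≈ 514 W/m²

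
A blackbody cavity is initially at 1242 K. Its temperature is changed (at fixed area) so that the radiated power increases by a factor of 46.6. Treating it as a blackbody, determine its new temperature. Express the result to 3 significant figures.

T₂ ≈ 3.25×10³ K

P ∝ T⁴, so T₂/T₁ = (P₂/P₁)^(1/4) = (46.6)^(1/4) = 2.61274.
T₂ = 1242 × 2.61274 = 3.25×10³ K.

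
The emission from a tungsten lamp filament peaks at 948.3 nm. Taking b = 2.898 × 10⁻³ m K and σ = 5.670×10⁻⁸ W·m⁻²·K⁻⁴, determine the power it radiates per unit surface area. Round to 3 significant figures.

I ≈ 4.95×10⁶ W/m²

Wien's law: T = b/λ_max = 2.898×10⁻³/9.483×10⁻⁷ = 3055.99 K.
Then I = σT⁴ = 5.670×10⁻⁸×(3055.99)⁴ = 4.95×10⁶ W/m².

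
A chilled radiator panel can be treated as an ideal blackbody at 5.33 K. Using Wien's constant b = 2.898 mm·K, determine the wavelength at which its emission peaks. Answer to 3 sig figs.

Wien's displacement law: λ_max = b/T = (2.898×10⁻³ m·K)/(5.33 K) = 5.437×10⁻⁴ m.
That is 0.544 mm, in the infrared range.

λ_max ≈ 0.544 mm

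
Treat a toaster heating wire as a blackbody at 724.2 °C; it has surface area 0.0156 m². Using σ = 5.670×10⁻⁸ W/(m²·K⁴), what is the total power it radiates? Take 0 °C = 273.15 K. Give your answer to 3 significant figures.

P ≈ 875 W

T = 724.2 °C + 273.15 = 997.35 K.
Area A = 0.0156 m².
P = σAT⁴ = 5.670×10⁻⁸ × 0.0156 × (997.35)⁴ = 875 W.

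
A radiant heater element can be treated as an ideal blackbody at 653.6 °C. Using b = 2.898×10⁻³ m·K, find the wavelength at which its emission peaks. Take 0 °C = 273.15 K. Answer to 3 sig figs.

λ_max ≈ 3.13 μm

T = 653.6 °C + 273.15 = 926.75 K.
Wien's displacement law: λ_max = b/T = (2.898×10⁻³ m·K)/(926.75 K) = 3.127×10⁻⁶ m.
That is 3.13 μm, in the infrared range.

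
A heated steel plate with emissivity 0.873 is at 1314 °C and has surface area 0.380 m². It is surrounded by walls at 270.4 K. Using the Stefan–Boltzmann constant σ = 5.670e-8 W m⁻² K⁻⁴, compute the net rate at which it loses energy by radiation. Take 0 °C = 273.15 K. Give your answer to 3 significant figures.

T = 1314 °C + 273.15 = 1587.15 K.
Area A = 0.380 m².
Net radiated power P_net = εσA(T⁴ − T₀⁴) = 0.873×5.670×10⁻⁸×0.380×(1587.15⁴ − 270.4⁴).
T⁴ − T₀⁴ = 6.34559×10¹² − 5.34597×10⁹ = 6.34024×10¹² K⁴, so P_net = 1.19×10⁵ W.

Net loss ≈ 1.19×10⁵ W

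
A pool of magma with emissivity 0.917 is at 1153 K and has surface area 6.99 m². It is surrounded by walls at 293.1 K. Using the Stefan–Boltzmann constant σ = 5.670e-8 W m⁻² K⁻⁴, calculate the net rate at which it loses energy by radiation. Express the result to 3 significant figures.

Net loss ≈ 6.40×10⁵ W

Area A = 6.99 m².
Net radiated power P_net = εσA(T⁴ − T₀⁴) = 0.917×5.670×10⁻⁸×6.99×(1153⁴ − 293.1⁴).
T⁴ − T₀⁴ = 1.76733×10¹² − 7.38012×10⁹ = 1.75995×10¹² K⁴, so P_net = 6.40×10⁵ W.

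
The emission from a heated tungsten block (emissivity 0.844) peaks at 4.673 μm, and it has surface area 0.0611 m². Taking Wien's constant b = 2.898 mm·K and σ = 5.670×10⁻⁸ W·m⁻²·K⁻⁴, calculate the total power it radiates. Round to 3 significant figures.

Wien's law: T = b/λ_max = 2.898×10⁻³/4.673×10⁻⁶ = 620.158 K.
Area A = 0.0611 m².
Then P = εσAT⁴ = 0.844×5.670×10⁻⁸×0.0611×(620.158)⁴ = 432 W.

P ≈ 432 W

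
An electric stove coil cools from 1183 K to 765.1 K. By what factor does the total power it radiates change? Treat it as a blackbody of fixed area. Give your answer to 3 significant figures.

P ∝ T⁴, so P₂/P₁ = (T₂/T₁)⁴ = (765.1/1183)⁴ = (0.646746)⁴ = 0.175.

P₂/P₁ ≈ 0.175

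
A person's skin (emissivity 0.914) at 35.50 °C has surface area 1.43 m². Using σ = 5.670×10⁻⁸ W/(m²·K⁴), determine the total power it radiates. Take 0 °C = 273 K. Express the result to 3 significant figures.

T = 35.50 °C + 273 = 308.50 K.
Area A = 1.43 m².
P = εσAT⁴ = 0.914 × 5.670×10⁻⁸ × 1.43 × (308.50)⁴ = 671 W.

P ≈ 671 W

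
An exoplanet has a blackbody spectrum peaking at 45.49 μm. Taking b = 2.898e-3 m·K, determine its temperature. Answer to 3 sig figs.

Wien's law gives T = b/λ_max = (2.898×10⁻³ m·K)/(4.549×10⁻⁵ m) = 63.7 K.

T ≈ 63.7 K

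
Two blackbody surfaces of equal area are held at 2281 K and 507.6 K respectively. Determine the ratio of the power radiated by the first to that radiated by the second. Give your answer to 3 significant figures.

With equal areas, P₁/P₂ = (T₁/T₂)⁴ = (2281/507.6)⁴ = 408.

P₁/P₂ ≈ 408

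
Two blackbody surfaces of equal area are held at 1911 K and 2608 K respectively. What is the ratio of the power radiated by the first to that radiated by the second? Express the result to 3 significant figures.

With equal areas, P₁/P₂ = (T₁/T₂)⁴ = (1911/2608)⁴ = 0.288.

P₁/P₂ ≈ 0.288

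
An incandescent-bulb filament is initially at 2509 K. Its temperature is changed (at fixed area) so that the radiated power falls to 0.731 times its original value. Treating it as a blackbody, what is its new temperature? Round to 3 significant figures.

T₂ ≈ 2.32×10³ K

P ∝ T⁴, so T₂/T₁ = (P₂/P₁)^(1/4) = (0.731)^(1/4) = 0.924654.
T₂ = 2509 × 0.924654 = 2.32×10³ K.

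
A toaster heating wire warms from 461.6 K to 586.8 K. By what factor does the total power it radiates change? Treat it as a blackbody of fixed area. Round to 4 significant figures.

P ∝ T⁴, so P₂/P₁ = (T₂/T₁)⁴ = (586.8/461.6)⁴ = (1.27123)⁴ = 2.612.

P₂/P₁ ≈ 2.612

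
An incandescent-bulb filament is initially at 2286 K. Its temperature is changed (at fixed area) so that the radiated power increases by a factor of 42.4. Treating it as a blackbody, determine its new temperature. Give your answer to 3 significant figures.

T₂ ≈ 5.83×10³ K

P ∝ T⁴, so T₂/T₁ = (P₂/P₁)^(1/4) = (42.4)^(1/4) = 2.55177.
T₂ = 2286 × 2.55177 = 5.83×10³ K.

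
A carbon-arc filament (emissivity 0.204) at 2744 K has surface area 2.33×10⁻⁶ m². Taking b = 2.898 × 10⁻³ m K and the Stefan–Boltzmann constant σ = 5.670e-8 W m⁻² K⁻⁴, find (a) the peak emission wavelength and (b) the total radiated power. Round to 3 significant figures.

λ_max ≈ 1.06 μm; P ≈ 1.53 W

(a) λ_max = b/T = 2.898×10⁻³/2744 = 1.056×10⁻⁶ m = 1.06 μm.
Area A = 2.33×10⁻⁶ m².
(b) P = εσAT⁴ = 0.204×5.670×10⁻⁸×2.33×10⁻⁶×(2744)⁴ = 1.53 W.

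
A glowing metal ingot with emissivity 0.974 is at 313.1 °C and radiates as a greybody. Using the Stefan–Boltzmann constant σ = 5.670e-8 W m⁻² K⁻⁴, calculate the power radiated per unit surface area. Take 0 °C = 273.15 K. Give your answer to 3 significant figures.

I ≈ 6.52×10³ W/m²

T = 313.1 °C + 273.15 = 586.25 K.
Stefan–Boltzmann: I = εσT⁴ = 0.974 × 5.670×10⁻⁸ × (586.25)⁴ = 6.52×10³ W/m².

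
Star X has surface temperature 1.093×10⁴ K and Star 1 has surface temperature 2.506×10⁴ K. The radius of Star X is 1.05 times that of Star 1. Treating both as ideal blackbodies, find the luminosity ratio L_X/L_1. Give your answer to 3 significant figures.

L_X/L_1 ≈ 0.0399

L ∝ R²T⁴, so L_X/L_1 = (R_X/R_1)²(T_X/T_1)⁴ = (1.05)² × (1.093×10⁴/2.506×10⁴)⁴ = 1.1025 × 0.0361873 = 0.0399.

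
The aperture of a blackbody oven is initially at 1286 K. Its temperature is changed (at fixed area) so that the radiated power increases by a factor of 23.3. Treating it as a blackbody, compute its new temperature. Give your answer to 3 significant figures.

P ∝ T⁴, so T₂/T₁ = (P₂/P₁)^(1/4) = (23.3)^(1/4) = 2.19705.
T₂ = 1286 × 2.19705 = 2.83×10³ K.

T₂ ≈ 2.83×10³ K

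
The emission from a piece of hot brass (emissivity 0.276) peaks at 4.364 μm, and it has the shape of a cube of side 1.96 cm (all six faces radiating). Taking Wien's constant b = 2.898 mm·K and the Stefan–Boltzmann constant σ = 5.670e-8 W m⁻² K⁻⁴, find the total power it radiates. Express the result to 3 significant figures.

P ≈ 7.01 W

Wien's law: T = b/λ_max = 2.898×10⁻³/4.364×10⁻⁶ = 664.070 K.
Area A = 6s² = 6×(0.0196 m)² = 2.30496×10⁻³ m².
Then P = εσAT⁴ = 0.276×5.670×10⁻⁸×2.30496×10⁻³×(664.070)⁴ = 7.01 W.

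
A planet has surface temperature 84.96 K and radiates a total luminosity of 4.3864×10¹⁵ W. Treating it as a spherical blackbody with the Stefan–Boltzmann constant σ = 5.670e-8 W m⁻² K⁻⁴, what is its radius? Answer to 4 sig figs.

L = 4πR²σT⁴ ⇒ R = √(L/(4πσT⁴)).
σT⁴ = 2.95421 W/m², so R = √(4.3864×10¹⁵/(4π×2.95421)) = 1.087×10⁷ m.

R ≈ 1.087×10⁷ m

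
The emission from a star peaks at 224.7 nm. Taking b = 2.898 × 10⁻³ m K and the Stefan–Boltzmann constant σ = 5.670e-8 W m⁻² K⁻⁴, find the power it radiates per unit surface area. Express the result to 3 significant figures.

Wien's law: T = b/λ_max = 2.898×10⁻³/2.247×10⁻⁷ = 12897.2 K.
Then I = σT⁴ = 5.670×10⁻⁸×(12897.2)⁴ = 1.57×10⁹ W/m².

I ≈ 1.57×10⁹ W/m²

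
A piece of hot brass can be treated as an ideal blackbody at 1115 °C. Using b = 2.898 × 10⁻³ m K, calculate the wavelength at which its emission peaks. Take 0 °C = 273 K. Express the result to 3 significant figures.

λ_max ≈ 2.09×10³ nm

T = 1115 °C + 273 = 1388 K.
Wien's displacement law: λ_max = b/T = (2.898×10⁻³ m·K)/(1388 K) = 2.088×10⁻⁶ m.
That is 2.09×10³ nm, in the infrared range.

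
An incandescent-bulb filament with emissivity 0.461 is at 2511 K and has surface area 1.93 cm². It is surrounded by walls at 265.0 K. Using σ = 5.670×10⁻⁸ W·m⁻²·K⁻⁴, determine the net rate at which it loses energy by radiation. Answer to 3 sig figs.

Net loss ≈ 201 W

Area A = 1.93 cm² = 1.93×10⁻⁴ m².
Net radiated power P_net = εσA(T⁴ − T₀⁴) = 0.461×5.670×10⁻⁸×1.93×10⁻⁴×(2511⁴ − 265.0⁴).
T⁴ − T₀⁴ = 3.97546×10¹³ − 4.93155×10⁹ = 3.97497×10¹³ K⁴, so P_net = 201 W.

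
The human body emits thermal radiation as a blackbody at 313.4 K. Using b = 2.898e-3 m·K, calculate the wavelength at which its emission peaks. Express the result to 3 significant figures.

λ_max ≈ 9.25 μm

Wien's displacement law: λ_max = b/T = (2.898×10⁻³ m·K)/(313.4 K) = 9.247×10⁻⁶ m.
That is 9.25 μm, in the infrared range.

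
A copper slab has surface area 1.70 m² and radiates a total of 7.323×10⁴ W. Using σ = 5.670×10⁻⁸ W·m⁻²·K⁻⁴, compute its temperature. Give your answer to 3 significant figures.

Area A = 1.70 m².
P = σAT⁴ ⇒ T = (P/(σA))^(1/4) = (7.323×10⁴/(5.670×10⁻⁸×1.70))^(1/4) = 934 K.

T ≈ 934 K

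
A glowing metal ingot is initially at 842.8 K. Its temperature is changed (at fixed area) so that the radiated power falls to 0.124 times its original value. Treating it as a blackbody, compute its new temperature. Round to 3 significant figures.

P ∝ T⁴, so T₂/T₁ = (P₂/P₁)^(1/4) = (0.124)^(1/4) = 0.593411.
T₂ = 842.8 × 0.593411 = 500 K.

T₂ ≈ 500 K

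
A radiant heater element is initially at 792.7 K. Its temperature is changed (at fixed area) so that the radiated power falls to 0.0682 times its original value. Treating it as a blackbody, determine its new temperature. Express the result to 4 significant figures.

P ∝ T⁴, so T₂/T₁ = (P₂/P₁)^(1/4) = (0.0682)^(1/4) = 0.511030.
T₂ = 792.7 × 0.511030 = 405.1 K.

T₂ ≈ 405.1 K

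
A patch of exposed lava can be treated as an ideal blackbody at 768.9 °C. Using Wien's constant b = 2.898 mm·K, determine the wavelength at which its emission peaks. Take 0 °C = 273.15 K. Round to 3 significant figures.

T = 768.9 °C + 273.15 = 1042.05 K.
Wien's displacement law: λ_max = b/T = (2.898×10⁻³ m·K)/(1042.05 K) = 2.781×10⁻⁶ m.
That is 2.78 μm, in the infrared range.

λ_max ≈ 2.78 μm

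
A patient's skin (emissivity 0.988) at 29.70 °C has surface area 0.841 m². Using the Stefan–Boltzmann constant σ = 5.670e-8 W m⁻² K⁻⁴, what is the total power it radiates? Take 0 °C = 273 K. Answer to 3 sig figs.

P ≈ 396 W

T = 29.70 °C + 273 = 302.70 K.
Area A = 0.841 m².
P = εσAT⁴ = 0.988 × 5.670×10⁻⁸ × 0.841 × (302.70)⁴ = 396 W.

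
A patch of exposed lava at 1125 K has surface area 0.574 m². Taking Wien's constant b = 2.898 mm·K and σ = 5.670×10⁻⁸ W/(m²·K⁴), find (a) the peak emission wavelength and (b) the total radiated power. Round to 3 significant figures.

(a) λ_max = b/T = 2.898×10⁻³/1125 = 2.576×10⁻⁶ m = 2.58×10³ nm.
Area A = 0.574 m².
(b) P = σAT⁴ = 5.670×10⁻⁸×0.574×(1125)⁴ = 5.21×10⁴ W.

λ_max ≈ 2.58×10³ nm; P ≈ 5.21×10⁴ W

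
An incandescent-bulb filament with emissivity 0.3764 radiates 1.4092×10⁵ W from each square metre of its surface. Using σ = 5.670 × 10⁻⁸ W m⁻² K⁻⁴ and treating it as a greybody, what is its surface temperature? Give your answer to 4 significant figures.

I = εσT⁴, so T = (I/εσ)^(1/4) = (1.4092×10⁵/(0.3764×5.670×10⁻⁸))^(1/4) = 1603 K.

T ≈ 1603 K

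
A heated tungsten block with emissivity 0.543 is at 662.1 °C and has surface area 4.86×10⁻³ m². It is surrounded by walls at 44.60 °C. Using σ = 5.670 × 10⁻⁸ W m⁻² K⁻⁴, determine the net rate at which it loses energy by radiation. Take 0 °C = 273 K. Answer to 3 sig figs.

Net loss ≈ 113 W

T = 662.1 °C + 273 = 935.1 K.
Surroundings: T = 44.60 °C + 273 = 317.60 K.
Area A = 4.86×10⁻³ m².
Net radiated power P_net = εσA(T⁴ − T₀⁴) = 0.543×5.670×10⁻⁸×4.86×10⁻³×(935.1⁴ − 317.60⁴).
T⁴ − T₀⁴ = 7.64596×10¹¹ − 1.01747×10¹⁰ = 7.54421×10¹¹ K⁴, so P_net = 113 W.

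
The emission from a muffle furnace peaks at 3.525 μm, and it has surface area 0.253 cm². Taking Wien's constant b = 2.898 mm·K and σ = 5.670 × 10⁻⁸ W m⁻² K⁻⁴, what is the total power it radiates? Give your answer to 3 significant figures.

P ≈ 0.655 W

Wien's law: T = b/λ_max = 2.898×10⁻³/3.525×10⁻⁶ = 822.128 K.
Area A = 0.253 cm² = 2.53×10⁻⁵ m².
Then P = σAT⁴ = 5.670×10⁻⁸×2.53×10⁻⁵×(822.128)⁴ = 0.655 W.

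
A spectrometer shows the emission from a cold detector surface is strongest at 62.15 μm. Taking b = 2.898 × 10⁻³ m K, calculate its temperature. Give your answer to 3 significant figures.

T ≈ 46.6 K

Wien's law gives T = b/λ_max = (2.898×10⁻³ m·K)/(6.215×10⁻⁵ m) = 46.6 K.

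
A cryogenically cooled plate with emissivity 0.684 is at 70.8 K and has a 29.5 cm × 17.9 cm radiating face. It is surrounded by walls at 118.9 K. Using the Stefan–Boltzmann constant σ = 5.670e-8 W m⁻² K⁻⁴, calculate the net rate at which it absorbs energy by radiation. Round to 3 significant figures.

Net gain ≈ 0.358 W

Area A = 0.295 × 0.179 = 0.052805 m².
Net radiated power P_net = εσA(T⁴ − T₀⁴) = 0.684×5.670×10⁻⁸×0.052805×(70.8⁴ − 118.9⁴).
T⁴ − T₀⁴ = 2.51266×10⁷ − 1.99861×10⁸ = -1.74734×10⁸ K⁴, so P_net = -0.358 W — negative, meaning a net gain of 0.358 W.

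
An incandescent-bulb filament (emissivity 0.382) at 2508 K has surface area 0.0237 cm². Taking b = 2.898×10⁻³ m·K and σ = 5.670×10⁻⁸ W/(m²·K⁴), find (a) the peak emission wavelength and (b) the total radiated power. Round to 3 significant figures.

(a) λ_max = b/T = 2.898×10⁻³/2508 = 1.156×10⁻⁶ m = 1.16 μm.
Area A = 0.0237 cm² = 2.37×10⁻⁶ m².
(b) P = εσAT⁴ = 0.382×5.670×10⁻⁸×2.37×10⁻⁶×(2508)⁴ = 2.03 W.

λ_max ≈ 1.16 μm; P ≈ 2.03 W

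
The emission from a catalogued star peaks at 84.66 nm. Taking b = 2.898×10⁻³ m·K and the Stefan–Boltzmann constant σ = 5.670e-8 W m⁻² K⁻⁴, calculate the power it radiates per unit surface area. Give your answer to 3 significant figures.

I ≈ 7.79×10¹⁰ W/m²

Wien's law: T = b/λ_max = 2.898×10⁻³/8.466×10⁻⁸ = 34231.0 K.
Then I = σT⁴ = 5.670×10⁻⁸×(34231.0)⁴ = 7.79×10¹⁰ W/m².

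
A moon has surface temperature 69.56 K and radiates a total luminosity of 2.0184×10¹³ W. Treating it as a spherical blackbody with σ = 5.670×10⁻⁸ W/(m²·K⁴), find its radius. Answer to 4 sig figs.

R ≈ 1.100×10⁶ m

L = 4πR²σT⁴ ⇒ R = √(L/(4πσT⁴)).
σT⁴ = 1.32746 W/m², so R = √(2.0184×10¹³/(4π×1.32746)) = 1.100×10⁶ m.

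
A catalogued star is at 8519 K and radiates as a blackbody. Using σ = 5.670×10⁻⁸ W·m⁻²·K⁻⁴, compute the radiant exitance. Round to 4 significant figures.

I ≈ 2.986×10⁸ W/m²

Stefan–Boltzmann: I = σT⁴ = 5.670×10⁻⁸ × (8519)⁴ = 2.986×10⁸ W/m².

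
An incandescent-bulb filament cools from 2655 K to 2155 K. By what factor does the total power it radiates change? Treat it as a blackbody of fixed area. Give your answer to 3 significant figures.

P ∝ T⁴, so P₂/P₁ = (T₂/T₁)⁴ = (2155/2655)⁴ = (0.811676)⁴ = 0.434.

P₂/P₁ ≈ 0.434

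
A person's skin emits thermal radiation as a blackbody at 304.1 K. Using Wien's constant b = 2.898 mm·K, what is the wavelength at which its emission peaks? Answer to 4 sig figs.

Wien's displacement law: λ_max = b/T = (2.898×10⁻³ m·K)/(304.1 K) = 9.5298×10⁻⁶ m.
That is 9.530 μm, in the infrared range.

λ_max ≈ 9.530 μm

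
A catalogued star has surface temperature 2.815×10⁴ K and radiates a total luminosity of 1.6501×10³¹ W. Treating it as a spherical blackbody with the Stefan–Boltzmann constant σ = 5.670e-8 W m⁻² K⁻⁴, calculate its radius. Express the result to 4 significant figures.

L = 4πR²σT⁴ ⇒ R = √(L/(4πσT⁴)).
σT⁴ = 3.56038×10¹⁰ W/m², so R = √(1.6501×10³¹/(4π×3.56038×10¹⁰)) = 6.073×10⁹ m.

R ≈ 6.073×10⁹ m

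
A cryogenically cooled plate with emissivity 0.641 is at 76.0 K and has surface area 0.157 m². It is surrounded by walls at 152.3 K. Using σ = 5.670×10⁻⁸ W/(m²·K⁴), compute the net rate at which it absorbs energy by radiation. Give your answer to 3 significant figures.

Net gain ≈ 2.88 W

Area A = 0.157 m².
Net radiated power P_net = εσA(T⁴ − T₀⁴) = 0.641×5.670×10⁻⁸×0.157×(76.0⁴ − 152.3⁴).
T⁴ − T₀⁴ = 3.33622×10⁷ − 5.38021×10⁸ = -5.04659×10⁸ K⁴, so P_net = -2.88 W — negative, meaning a net gain of 2.88 W.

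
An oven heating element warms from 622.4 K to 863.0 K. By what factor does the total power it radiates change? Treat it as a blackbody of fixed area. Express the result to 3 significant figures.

P ∝ T⁴, so P₂/P₁ = (T₂/T₁)⁴ = (863.0/622.4)⁴ = (1.38657)⁴ = 3.70.

P₂/P₁ ≈ 3.70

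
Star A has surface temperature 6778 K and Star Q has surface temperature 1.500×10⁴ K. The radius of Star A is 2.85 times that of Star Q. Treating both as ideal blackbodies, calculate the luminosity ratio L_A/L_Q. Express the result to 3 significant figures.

L_A/L_Q ≈ 0.339

L ∝ R²T⁴, so L_A/L_Q = (R_A/R_Q)²(T_A/T_Q)⁴ = (2.85)² × (6778/1.500×10⁴)⁴ = 8.1225 × 0.0416909 = 0.339.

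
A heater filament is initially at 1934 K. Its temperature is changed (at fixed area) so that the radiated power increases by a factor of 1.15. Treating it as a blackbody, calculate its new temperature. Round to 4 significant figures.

P ∝ T⁴, so T₂/T₁ = (P₂/P₁)^(1/4) = (1.15)^(1/4) = 1.03556.
T₂ = 1934 × 1.03556 = 2003 K.

T₂ ≈ 2003 K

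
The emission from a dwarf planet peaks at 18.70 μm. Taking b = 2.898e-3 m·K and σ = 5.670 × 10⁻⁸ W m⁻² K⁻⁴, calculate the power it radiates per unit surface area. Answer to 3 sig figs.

I ≈ 32.7 W/m²

Wien's law: T = b/λ_max = 2.898×10⁻³/1.870×10⁻⁵ = 154.973 K.
Then I = σT⁴ = 5.670×10⁻⁸×(154.973)⁴ = 32.7 W/m².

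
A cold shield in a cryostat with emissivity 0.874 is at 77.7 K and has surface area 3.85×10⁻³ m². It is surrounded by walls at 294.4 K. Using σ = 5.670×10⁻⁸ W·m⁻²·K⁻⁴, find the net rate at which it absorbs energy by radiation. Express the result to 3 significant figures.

Net gain ≈ 1.43 W

Area A = 3.85×10⁻³ m².
Net radiated power P_net = εσA(T⁴ − T₀⁴) = 0.874×5.670×10⁻⁸×3.85×10⁻³×(77.7⁴ − 294.4⁴).
T⁴ − T₀⁴ = 3.64489×10⁷ − 7.51192×10⁹ = -7.47547×10⁹ K⁴, so P_net = -1.43 W — negative, meaning a net gain of 1.43 W.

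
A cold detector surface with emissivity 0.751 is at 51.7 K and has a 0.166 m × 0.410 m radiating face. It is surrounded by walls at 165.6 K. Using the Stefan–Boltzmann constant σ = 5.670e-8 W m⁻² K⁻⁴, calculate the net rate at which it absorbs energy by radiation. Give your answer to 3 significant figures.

Area A = 0.166 × 0.410 = 0.06806 m².
Net radiated power P_net = εσA(T⁴ − T₀⁴) = 0.751×5.670×10⁻⁸×0.06806×(51.7⁴ − 165.6⁴).
T⁴ − T₀⁴ = 7.14434×10⁶ − 7.52041×10⁸ = -7.44897×10⁸ K⁴, so P_net = -2.16 W — negative, meaning a net gain of 2.16 W.

Net gain ≈ 2.16 W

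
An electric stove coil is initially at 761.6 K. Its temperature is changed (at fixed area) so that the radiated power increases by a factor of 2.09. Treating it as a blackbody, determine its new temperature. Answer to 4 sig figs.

T₂ ≈ 915.7 K

P ∝ T⁴, so T₂/T₁ = (P₂/P₁)^(1/4) = (2.09)^(1/4) = 1.20237.
T₂ = 761.6 × 1.20237 = 915.7 K.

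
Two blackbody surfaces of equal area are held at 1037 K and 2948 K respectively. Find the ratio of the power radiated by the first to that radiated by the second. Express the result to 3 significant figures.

P₁/P₂ ≈ 0.0153

With equal areas, P₁/P₂ = (T₁/T₂)⁴ = (1037/2948)⁴ = 0.0153.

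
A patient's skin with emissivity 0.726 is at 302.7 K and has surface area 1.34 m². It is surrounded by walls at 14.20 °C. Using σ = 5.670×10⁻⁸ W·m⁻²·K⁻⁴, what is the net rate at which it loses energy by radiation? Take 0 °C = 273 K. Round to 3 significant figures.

Surroundings: T = 14.20 °C + 273 = 287.20 K.
Area A = 1.34 m².
Net radiated power P_net = εσA(T⁴ − T₀⁴) = 0.726×5.670×10⁻⁸×1.34×(302.7⁴ − 287.20⁴).
T⁴ − T₀⁴ = 8.39556×10⁹ − 6.80358×10⁹ = 1.59198×10⁹ K⁴, so P_net = 87.8 W.

Net loss ≈ 87.8 W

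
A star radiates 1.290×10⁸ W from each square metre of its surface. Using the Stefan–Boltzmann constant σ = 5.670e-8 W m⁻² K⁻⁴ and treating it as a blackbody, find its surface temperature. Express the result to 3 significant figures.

I = σT⁴, so T = (I/σ)^(1/4) = (1.290×10⁸/(5.670×10⁻⁸))^(1/4) = 6.91×10³ K.

T ≈ 6.91×10³ K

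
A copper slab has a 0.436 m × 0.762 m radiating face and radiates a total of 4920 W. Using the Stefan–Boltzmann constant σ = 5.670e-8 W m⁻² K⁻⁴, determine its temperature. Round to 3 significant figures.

T ≈ 715 K

Area A = 0.436 × 0.762 = 0.332232 m².
P = σAT⁴ ⇒ T = (P/(σA))^(1/4) = (4920/(5.670×10⁻⁸×0.332232))^(1/4) = 715 K.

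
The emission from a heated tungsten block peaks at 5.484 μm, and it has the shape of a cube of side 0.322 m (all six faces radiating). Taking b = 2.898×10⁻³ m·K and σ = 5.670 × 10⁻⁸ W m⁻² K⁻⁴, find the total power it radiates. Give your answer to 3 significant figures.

Wien's law: T = b/λ_max = 2.898×10⁻³/5.484×10⁻⁶ = 528.446 K.
Area A = 6s² = 6×(0.322 m)² = 0.622104 m².
Then P = σAT⁴ = 5.670×10⁻⁸×0.622104×(528.446)⁴ = 2.75×10³ W.

P ≈ 2.75×10³ W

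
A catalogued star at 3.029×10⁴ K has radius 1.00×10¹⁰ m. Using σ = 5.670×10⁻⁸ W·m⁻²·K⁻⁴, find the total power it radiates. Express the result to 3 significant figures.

P ≈ 6.00×10³¹ W

Surface area A = 4πR² = 4π(1.00×10¹⁰ m)² = 1.25664×10²¹ m².
P = σAT⁴ = 5.670×10⁻⁸ × 1.25664×10²¹ × (3.029×10⁴)⁴ = 6.00×10³¹ W.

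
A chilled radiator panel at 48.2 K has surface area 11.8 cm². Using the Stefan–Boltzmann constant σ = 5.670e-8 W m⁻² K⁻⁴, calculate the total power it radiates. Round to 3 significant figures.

P ≈ 3.61×10⁻⁴ W

Area A = 11.8 cm² = 1.18×10⁻³ m².
P = σAT⁴ = 5.670×10⁻⁸ × 1.18×10⁻³ × (48.2)⁴ = 3.61×10⁻⁴ W.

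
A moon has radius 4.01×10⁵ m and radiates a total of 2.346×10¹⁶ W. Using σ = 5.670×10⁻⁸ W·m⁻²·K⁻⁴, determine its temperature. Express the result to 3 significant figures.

T ≈ 673 K

Surface area A = 4πR² = 4π(4.01×10⁵ m)² = 2.02068×10¹² m².
P = σAT⁴ ⇒ T = (P/(σA))^(1/4) = (2.346×10¹⁶/(5.670×10⁻⁸×2.02068×10¹²))^(1/4) = 673 K.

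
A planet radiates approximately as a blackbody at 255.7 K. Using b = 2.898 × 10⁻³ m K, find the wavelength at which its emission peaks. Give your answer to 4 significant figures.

λ_max ≈ 11.33 μm

Wien's displacement law: λ_max = b/T = (2.898×10⁻³ m·K)/(255.7 K) = 1.1334×10⁻⁵ m.
That is 11.33 μm, in the infrared range.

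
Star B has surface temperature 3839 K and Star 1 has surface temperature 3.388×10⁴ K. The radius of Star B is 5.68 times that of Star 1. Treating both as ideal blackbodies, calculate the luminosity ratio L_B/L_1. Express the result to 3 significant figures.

L_B/L_1 ≈ 5.32×10⁻³

L ∝ R²T⁴, so L_B/L_1 = (R_B/R_1)²(T_B/T_1)⁴ = (5.68)² × (3839/3.388×10⁴)⁴ = 32.2624 × 1.64854×10⁻⁴ = 5.32×10⁻³.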